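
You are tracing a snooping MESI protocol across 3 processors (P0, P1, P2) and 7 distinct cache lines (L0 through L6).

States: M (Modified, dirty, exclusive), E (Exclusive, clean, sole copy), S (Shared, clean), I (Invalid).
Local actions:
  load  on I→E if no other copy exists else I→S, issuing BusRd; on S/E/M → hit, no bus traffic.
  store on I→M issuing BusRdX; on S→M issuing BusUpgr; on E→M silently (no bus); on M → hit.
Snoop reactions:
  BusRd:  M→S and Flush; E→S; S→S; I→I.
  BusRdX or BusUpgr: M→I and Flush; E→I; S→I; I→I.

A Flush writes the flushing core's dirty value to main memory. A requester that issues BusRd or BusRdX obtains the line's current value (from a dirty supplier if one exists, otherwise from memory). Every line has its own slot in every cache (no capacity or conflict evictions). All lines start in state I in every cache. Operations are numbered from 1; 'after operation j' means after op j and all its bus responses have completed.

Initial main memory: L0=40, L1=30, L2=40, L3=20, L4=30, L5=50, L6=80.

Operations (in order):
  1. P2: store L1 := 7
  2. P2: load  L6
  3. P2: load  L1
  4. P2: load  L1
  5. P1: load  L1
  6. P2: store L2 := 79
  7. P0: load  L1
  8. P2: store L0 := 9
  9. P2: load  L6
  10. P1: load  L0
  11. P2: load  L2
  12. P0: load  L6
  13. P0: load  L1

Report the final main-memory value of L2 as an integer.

[1] P2: store L1 := 7 | P0:I, P1:I, P2:M(7) | bus: BusRdX
[2] P2: load  L6 | P0:I, P1:I, P2:E(80) | bus: BusRd
[3] P2: load  L1 | P0:I, P1:I, P2:M(7) | bus: none
[4] P2: load  L1 | P0:I, P1:I, P2:M(7) | bus: none
[5] P1: load  L1 | P0:I, P1:S(7), P2:S(7) | bus: BusRd,Flush
[6] P2: store L2 := 79 | P0:I, P1:I, P2:M(79) | bus: BusRdX
[7] P0: load  L1 | P0:S(7), P1:S(7), P2:S(7) | bus: BusRd
[8] P2: store L0 := 9 | P0:I, P1:I, P2:M(9) | bus: BusRdX
[9] P2: load  L6 | P0:I, P1:I, P2:E(80) | bus: none
[10] P1: load  L0 | P0:I, P1:S(9), P2:S(9) | bus: BusRd,Flush
[11] P2: load  L2 | P0:I, P1:I, P2:M(79) | bus: none
[12] P0: load  L6 | P0:S(80), P1:I, P2:S(80) | bus: BusRd
[13] P0: load  L1 | P0:S(7), P1:S(7), P2:S(7) | bus: none

memory[L2] = 40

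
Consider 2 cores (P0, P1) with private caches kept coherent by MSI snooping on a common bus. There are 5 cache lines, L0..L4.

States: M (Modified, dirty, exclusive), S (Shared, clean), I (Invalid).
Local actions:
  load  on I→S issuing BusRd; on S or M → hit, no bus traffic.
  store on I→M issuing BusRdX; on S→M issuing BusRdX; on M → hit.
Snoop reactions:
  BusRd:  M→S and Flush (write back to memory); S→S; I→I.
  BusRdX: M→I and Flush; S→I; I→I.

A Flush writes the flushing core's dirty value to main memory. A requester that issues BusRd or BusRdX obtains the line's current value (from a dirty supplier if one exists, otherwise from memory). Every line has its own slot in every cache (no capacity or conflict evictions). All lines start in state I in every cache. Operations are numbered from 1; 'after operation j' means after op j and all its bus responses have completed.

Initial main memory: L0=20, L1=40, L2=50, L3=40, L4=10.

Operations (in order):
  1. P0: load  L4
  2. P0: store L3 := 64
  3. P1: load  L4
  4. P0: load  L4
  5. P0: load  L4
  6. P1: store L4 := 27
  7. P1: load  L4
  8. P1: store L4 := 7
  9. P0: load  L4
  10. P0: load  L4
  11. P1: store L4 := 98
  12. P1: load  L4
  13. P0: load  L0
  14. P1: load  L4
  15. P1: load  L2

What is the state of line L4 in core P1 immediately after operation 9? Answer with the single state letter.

state = S

[1] P0: load  L4 | P0:S(10), P1:I | bus: BusRd
[2] P0: store L3 := 64 | P0:M(64), P1:I | bus: BusRdX
[3] P1: load  L4 | P0:S(10), P1:S(10) | bus: BusRd
[4] P0: load  L4 | P0:S(10), P1:S(10) | bus: none
[5] P0: load  L4 | P0:S(10), P1:S(10) | bus: none
[6] P1: store L4 := 27 | P0:I, P1:M(27) | bus: BusRdX
[7] P1: load  L4 | P0:I, P1:M(27) | bus: none
[8] P1: store L4 := 7 | P0:I, P1:M(7) | bus: none
[9] P0: load  L4 | P0:S(7), P1:S(7) | bus: BusRd,Flush
[10] P0: load  L4 | P0:S(7), P1:S(7) | bus: none
[11] P1: store L4 := 98 | P0:I, P1:M(98) | bus: BusRdX
[12] P1: load  L4 | P0:I, P1:M(98) | bus: none
[13] P0: load  L0 | P0:S(20), P1:I | bus: BusRd
[14] P1: load  L4 | P0:I, P1:M(98) | bus: none
[15] P1: load  L2 | P0:I, P1:S(50) | bus: BusRd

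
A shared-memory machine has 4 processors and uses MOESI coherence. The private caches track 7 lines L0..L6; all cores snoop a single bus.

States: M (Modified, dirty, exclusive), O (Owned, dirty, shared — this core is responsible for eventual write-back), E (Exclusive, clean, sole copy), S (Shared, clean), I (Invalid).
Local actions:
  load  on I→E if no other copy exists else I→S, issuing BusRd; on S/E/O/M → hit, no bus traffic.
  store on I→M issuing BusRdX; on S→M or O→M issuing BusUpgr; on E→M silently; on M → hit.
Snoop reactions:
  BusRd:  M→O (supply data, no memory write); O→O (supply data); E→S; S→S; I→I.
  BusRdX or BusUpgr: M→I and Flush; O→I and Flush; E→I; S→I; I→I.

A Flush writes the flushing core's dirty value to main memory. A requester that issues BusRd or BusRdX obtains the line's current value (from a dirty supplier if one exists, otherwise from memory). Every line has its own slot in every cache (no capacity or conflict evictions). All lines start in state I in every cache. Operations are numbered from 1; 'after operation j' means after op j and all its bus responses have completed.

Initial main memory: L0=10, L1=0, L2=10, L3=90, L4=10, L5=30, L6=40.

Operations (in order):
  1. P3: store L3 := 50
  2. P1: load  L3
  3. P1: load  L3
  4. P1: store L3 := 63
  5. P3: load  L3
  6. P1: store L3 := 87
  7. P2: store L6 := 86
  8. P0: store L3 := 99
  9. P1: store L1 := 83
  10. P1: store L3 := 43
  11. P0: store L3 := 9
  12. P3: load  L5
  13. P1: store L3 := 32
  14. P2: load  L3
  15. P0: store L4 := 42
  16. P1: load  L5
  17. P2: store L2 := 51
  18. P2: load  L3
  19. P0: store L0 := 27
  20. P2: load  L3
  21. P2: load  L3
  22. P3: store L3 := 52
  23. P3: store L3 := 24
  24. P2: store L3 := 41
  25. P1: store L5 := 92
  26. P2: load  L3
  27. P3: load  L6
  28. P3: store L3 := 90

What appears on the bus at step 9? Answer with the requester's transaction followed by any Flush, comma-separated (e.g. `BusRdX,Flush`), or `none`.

step 1: P3: store L3 := 50  ⟶  IIIM  (L3)  txn=BusRdX  M[L3]=90
step 2: P1: load  L3  ⟶  ISIO  (L3)  txn=BusRd  M[L3]=90
step 3: P1: load  L3  ⟶  ISIO  (L3)  txn=∅  M[L3]=90
step 4: P1: store L3 := 63  ⟶  IMII  (L3)  txn=BusUpgr+Flush  M[L3]=50
step 5: P3: load  L3  ⟶  IOIS  (L3)  txn=BusRd  M[L3]=50
step 6: P1: store L3 := 87  ⟶  IMII  (L3)  txn=BusUpgr  M[L3]=50
step 7: P2: store L6 := 86  ⟶  IIMI  (L6)  txn=BusRdX  M[L6]=40
step 8: P0: store L3 := 99  ⟶  MIII  (L3)  txn=BusRdX+Flush  M[L3]=87
step 9: P1: store L1 := 83  ⟶  IMII  (L1)  txn=BusRdX  M[L1]=0
step 10: P1: store L3 := 43  ⟶  IMII  (L3)  txn=BusRdX+Flush  M[L3]=99
step 11: P0: store L3 := 9  ⟶  MIII  (L3)  txn=BusRdX+Flush  M[L3]=43
step 12: P3: load  L5  ⟶  IIIE  (L5)  txn=BusRd  M[L5]=30
step 13: P1: store L3 := 32  ⟶  IMII  (L3)  txn=BusRdX+Flush  M[L3]=9
step 14: P2: load  L3  ⟶  IOSI  (L3)  txn=BusRd  M[L3]=9
step 15: P0: store L4 := 42  ⟶  MIII  (L4)  txn=BusRdX  M[L4]=10
step 16: P1: load  L5  ⟶  ISIS  (L5)  txn=BusRd  M[L5]=30
step 17: P2: store L2 := 51  ⟶  IIMI  (L2)  txn=BusRdX  M[L2]=10
step 18: P2: load  L3  ⟶  IOSI  (L3)  txn=∅  M[L3]=9
step 19: P0: store L0 := 27  ⟶  MIII  (L0)  txn=BusRdX  M[L0]=10
step 20: P2: load  L3  ⟶  IOSI  (L3)  txn=∅  M[L3]=9
step 21: P2: load  L3  ⟶  IOSI  (L3)  txn=∅  M[L3]=9
step 22: P3: store L3 := 52  ⟶  IIIM  (L3)  txn=BusRdX+Flush  M[L3]=32
step 23: P3: store L3 := 24  ⟶  IIIM  (L3)  txn=∅  M[L3]=32
step 24: P2: store L3 := 41  ⟶  IIMI  (L3)  txn=BusRdX+Flush  M[L3]=24
step 25: P1: store L5 := 92  ⟶  IMII  (L5)  txn=BusUpgr  M[L5]=30
step 26: P2: load  L3  ⟶  IIMI  (L3)  txn=∅  M[L3]=24
step 27: P3: load  L6  ⟶  IIOS  (L6)  txn=BusRd  M[L6]=40
step 28: P3: store L3 := 90  ⟶  IIIM  (L3)  txn=BusRdX+Flush  M[L3]=41

bus = BusRdX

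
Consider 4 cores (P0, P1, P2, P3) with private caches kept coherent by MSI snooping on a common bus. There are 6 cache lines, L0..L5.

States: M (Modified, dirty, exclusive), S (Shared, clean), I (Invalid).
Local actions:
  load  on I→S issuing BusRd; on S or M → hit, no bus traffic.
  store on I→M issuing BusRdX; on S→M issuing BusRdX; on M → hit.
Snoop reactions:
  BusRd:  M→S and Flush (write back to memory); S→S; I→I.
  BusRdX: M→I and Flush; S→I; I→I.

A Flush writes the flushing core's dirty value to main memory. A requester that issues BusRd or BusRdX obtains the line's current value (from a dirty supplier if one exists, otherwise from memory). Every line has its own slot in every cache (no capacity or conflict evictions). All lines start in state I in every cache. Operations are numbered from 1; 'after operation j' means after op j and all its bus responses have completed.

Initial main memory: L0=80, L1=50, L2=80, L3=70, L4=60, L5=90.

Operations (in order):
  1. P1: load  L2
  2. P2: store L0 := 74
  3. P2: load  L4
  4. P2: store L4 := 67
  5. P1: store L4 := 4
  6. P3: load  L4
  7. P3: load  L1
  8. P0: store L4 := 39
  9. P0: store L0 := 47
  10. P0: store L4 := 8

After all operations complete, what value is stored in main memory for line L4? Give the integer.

[1] P1: load  L2 | P0:I, P1:S(80), P2:I, P3:I | bus: BusRd
[2] P2: store L0 := 74 | P0:I, P1:I, P2:M(74), P3:I | bus: BusRdX
[3] P2: load  L4 | P0:I, P1:I, P2:S(60), P3:I | bus: BusRd
[4] P2: store L4 := 67 | P0:I, P1:I, P2:M(67), P3:I | bus: BusRdX
[5] P1: store L4 := 4 | P0:I, P1:M(4), P2:I, P3:I | bus: BusRdX,Flush
[6] P3: load  L4 | P0:I, P1:S(4), P2:I, P3:S(4) | bus: BusRd,Flush
[7] P3: load  L1 | P0:I, P1:I, P2:I, P3:S(50) | bus: BusRd
[8] P0: store L4 := 39 | P0:M(39), P1:I, P2:I, P3:I | bus: BusRdX
[9] P0: store L0 := 47 | P0:M(47), P1:I, P2:I, P3:I | bus: BusRdX,Flush
[10] P0: store L4 := 8 | P0:M(8), P1:I, P2:I, P3:I | bus: none

memory[L4] = 4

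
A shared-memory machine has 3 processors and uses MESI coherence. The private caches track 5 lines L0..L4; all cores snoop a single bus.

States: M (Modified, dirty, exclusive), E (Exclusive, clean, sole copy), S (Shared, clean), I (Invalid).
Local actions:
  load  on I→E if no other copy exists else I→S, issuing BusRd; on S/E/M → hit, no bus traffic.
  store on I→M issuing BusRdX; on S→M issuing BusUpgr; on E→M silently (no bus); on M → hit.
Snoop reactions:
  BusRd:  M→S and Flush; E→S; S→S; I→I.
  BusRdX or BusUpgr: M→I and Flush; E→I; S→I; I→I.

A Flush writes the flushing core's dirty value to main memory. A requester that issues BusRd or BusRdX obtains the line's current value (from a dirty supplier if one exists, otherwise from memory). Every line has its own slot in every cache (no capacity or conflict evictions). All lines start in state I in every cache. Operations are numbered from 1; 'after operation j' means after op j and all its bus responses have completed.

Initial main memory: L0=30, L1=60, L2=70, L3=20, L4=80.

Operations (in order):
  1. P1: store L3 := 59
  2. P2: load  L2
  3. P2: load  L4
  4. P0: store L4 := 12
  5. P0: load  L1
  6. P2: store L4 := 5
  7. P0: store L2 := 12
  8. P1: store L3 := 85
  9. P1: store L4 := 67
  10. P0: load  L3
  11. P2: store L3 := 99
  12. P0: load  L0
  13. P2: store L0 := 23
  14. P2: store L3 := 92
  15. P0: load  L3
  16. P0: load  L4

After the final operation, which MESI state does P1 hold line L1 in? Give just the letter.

1. P1: store L3 := 59  bus=[BusRdX]  L3: P0=I P1=M P2=I  mem[L3]=20
2. P2: load  L2  bus=[BusRd]  L2: P0=I P1=I P2=E  mem[L2]=70
3. P2: load  L4  bus=[BusRd]  L4: P0=I P1=I P2=E  mem[L4]=80
4. P0: store L4 := 12  bus=[BusRdX]  L4: P0=M P1=I P2=I  mem[L4]=80
5. P0: load  L1  bus=[BusRd]  L1: P0=E P1=I P2=I  mem[L1]=60
6. P2: store L4 := 5  bus=[BusRdX,Flush]  L4: P0=I P1=I P2=M  mem[L4]=12
7. P0: store L2 := 12  bus=[BusRdX]  L2: P0=M P1=I P2=I  mem[L2]=70
8. P1: store L3 := 85  bus=[-]  L3: P0=I P1=M P2=I  mem[L3]=20
9. P1: store L4 := 67  bus=[BusRdX,Flush]  L4: P0=I P1=M P2=I  mem[L4]=5
10. P0: load  L3  bus=[BusRd,Flush]  L3: P0=S P1=S P2=I  mem[L3]=85
11. P2: store L3 := 99  bus=[BusRdX]  L3: P0=I P1=I P2=M  mem[L3]=85
12. P0: load  L0  bus=[BusRd]  L0: P0=E P1=I P2=I  mem[L0]=30
13. P2: store L0 := 23  bus=[BusRdX]  L0: P0=I P1=I P2=M  mem[L0]=30
14. P2: store L3 := 92  bus=[-]  L3: P0=I P1=I P2=M  mem[L3]=85
15. P0: load  L3  bus=[BusRd,Flush]  L3: P0=S P1=I P2=S  mem[L3]=92
16. P0: load  L4  bus=[BusRd,Flush]  L4: P0=S P1=S P2=I  mem[L4]=67

state = I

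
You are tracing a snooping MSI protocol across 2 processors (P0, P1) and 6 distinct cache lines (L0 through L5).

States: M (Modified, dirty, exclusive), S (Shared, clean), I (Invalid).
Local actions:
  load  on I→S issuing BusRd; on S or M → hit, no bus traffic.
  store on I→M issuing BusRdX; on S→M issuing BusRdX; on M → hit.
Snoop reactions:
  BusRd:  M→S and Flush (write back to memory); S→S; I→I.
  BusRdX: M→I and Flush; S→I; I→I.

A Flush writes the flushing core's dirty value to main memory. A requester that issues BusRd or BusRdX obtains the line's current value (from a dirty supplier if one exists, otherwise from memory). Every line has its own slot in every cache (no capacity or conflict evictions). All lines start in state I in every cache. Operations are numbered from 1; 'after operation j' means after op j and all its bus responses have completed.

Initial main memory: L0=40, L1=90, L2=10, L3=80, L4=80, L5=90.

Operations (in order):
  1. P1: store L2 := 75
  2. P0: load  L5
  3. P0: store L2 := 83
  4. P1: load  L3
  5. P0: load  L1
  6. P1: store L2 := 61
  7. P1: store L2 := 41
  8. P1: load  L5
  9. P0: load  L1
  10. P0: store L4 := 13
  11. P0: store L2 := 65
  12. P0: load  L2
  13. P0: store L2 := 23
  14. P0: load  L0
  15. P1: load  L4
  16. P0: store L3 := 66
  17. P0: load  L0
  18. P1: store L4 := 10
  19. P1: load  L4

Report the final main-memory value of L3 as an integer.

memory[L3] = 80

1. P1: store L2 := 75  bus=[BusRdX]  L2: P0=I P1=M  mem[L2]=10
2. P0: load  L5  bus=[BusRd]  L5: P0=S P1=I  mem[L5]=90
3. P0: store L2 := 83  bus=[BusRdX,Flush]  L2: P0=M P1=I  mem[L2]=75
4. P1: load  L3  bus=[BusRd]  L3: P0=I P1=S  mem[L3]=80
5. P0: load  L1  bus=[BusRd]  L1: P0=S P1=I  mem[L1]=90
6. P1: store L2 := 61  bus=[BusRdX,Flush]  L2: P0=I P1=M  mem[L2]=83
7. P1: store L2 := 41  bus=[-]  L2: P0=I P1=M  mem[L2]=83
8. P1: load  L5  bus=[BusRd]  L5: P0=S P1=S  mem[L5]=90
9. P0: load  L1  bus=[-]  L1: P0=S P1=I  mem[L1]=90
10. P0: store L4 := 13  bus=[BusRdX]  L4: P0=M P1=I  mem[L4]=80
11. P0: store L2 := 65  bus=[BusRdX,Flush]  L2: P0=M P1=I  mem[L2]=41
12. P0: load  L2  bus=[-]  L2: P0=M P1=I  mem[L2]=41
13. P0: store L2 := 23  bus=[-]  L2: P0=M P1=I  mem[L2]=41
14. P0: load  L0  bus=[BusRd]  L0: P0=S P1=I  mem[L0]=40
15. P1: load  L4  bus=[BusRd,Flush]  L4: P0=S P1=S  mem[L4]=13
16. P0: store L3 := 66  bus=[BusRdX]  L3: P0=M P1=I  mem[L3]=80
17. P0: load  L0  bus=[-]  L0: P0=S P1=I  mem[L0]=40
18. P1: store L4 := 10  bus=[BusRdX]  L4: P0=I P1=M  mem[L4]=13
19. P1: load  L4  bus=[-]  L4: P0=I P1=M  mem[L4]=13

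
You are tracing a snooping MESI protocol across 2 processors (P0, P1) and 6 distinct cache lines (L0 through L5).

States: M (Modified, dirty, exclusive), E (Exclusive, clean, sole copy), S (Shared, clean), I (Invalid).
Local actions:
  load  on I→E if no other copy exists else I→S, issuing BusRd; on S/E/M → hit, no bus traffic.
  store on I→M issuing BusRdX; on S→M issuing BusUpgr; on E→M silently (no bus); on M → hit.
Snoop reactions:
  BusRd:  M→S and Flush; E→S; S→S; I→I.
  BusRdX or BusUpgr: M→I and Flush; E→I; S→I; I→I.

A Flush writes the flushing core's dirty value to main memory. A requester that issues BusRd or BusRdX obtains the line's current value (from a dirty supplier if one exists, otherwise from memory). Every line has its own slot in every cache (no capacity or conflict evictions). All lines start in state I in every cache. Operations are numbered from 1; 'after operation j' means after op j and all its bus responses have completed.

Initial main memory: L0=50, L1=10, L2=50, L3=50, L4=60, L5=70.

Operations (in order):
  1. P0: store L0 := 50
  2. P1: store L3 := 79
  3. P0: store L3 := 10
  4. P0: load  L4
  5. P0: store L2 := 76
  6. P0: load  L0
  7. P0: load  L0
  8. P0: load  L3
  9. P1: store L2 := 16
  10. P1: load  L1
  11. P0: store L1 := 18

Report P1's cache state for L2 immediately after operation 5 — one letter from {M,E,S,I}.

state = I

1. P0: store L0 := 50  bus=[BusRdX]  L0: P0=M P1=I  mem[L0]=50
2. P1: store L3 := 79  bus=[BusRdX]  L3: P0=I P1=M  mem[L3]=50
3. P0: store L3 := 10  bus=[BusRdX,Flush]  L3: P0=M P1=I  mem[L3]=79
4. P0: load  L4  bus=[BusRd]  L4: P0=E P1=I  mem[L4]=60
5. P0: store L2 := 76  bus=[BusRdX]  L2: P0=M P1=I  mem[L2]=50
6. P0: load  L0  bus=[-]  L0: P0=M P1=I  mem[L0]=50
7. P0: load  L0  bus=[-]  L0: P0=M P1=I  mem[L0]=50
8. P0: load  L3  bus=[-]  L3: P0=M P1=I  mem[L3]=79
9. P1: store L2 := 16  bus=[BusRdX,Flush]  L2: P0=I P1=M  mem[L2]=76
10. P1: load  L1  bus=[BusRd]  L1: P0=I P1=E  mem[L1]=10
11. P0: store L1 := 18  bus=[BusRdX]  L1: P0=M P1=I  mem[L1]=10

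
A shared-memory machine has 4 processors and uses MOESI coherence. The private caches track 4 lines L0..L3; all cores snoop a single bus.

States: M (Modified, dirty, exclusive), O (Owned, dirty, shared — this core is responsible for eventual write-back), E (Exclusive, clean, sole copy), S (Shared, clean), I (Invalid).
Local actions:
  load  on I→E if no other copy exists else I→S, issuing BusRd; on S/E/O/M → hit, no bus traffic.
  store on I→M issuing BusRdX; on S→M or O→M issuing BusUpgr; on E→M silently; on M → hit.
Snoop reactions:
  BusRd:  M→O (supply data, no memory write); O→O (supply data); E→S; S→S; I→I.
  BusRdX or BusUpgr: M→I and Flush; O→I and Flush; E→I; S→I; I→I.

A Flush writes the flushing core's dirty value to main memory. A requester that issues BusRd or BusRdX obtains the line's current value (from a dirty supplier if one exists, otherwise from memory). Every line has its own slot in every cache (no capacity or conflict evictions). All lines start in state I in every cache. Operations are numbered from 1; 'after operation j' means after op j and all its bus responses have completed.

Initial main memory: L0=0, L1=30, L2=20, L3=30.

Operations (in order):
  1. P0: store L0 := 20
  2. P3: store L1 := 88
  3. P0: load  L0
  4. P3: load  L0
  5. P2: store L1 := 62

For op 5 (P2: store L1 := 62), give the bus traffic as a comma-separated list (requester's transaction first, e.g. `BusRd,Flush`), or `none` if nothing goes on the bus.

[1] P0: store L0 := 20 | P0:M(20), P1:I, P2:I, P3:I | bus: BusRdX
[2] P3: store L1 := 88 | P0:I, P1:I, P2:I, P3:M(88) | bus: BusRdX
[3] P0: load  L0 | P0:M(20), P1:I, P2:I, P3:I | bus: none
[4] P3: load  L0 | P0:O(20), P1:I, P2:I, P3:S(20) | bus: BusRd
[5] P2: store L1 := 62 | P0:I, P1:I, P2:M(62), P3:I | bus: BusRdX,Flush

bus = BusRdX,Flush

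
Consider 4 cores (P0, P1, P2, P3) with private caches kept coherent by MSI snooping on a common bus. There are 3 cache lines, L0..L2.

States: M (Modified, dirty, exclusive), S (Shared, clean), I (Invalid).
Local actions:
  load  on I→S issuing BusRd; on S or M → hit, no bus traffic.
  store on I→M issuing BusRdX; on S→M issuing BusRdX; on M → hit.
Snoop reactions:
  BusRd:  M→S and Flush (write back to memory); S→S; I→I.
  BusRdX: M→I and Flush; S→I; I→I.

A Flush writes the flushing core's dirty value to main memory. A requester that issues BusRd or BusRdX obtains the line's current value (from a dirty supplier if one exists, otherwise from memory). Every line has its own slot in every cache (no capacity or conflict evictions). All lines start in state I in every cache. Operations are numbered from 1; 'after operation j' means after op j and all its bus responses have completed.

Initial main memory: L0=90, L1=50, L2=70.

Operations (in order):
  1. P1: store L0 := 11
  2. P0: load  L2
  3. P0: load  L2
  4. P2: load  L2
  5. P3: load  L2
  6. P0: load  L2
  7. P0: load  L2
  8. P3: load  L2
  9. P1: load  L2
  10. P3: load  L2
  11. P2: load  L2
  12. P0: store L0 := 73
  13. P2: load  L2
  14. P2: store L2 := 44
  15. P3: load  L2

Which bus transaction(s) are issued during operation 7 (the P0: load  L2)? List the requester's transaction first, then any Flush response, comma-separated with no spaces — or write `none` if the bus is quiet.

bus = none

1. P1: store L0 := 11  bus=[BusRdX]  L0: P0=I P1=M P2=I P3=I  mem[L0]=90
2. P0: load  L2  bus=[BusRd]  L2: P0=S P1=I P2=I P3=I  mem[L2]=70
3. P0: load  L2  bus=[-]  L2: P0=S P1=I P2=I P3=I  mem[L2]=70
4. P2: load  L2  bus=[BusRd]  L2: P0=S P1=I P2=S P3=I  mem[L2]=70
5. P3: load  L2  bus=[BusRd]  L2: P0=S P1=I P2=S P3=S  mem[L2]=70
6. P0: load  L2  bus=[-]  L2: P0=S P1=I P2=S P3=S  mem[L2]=70
7. P0: load  L2  bus=[-]  L2: P0=S P1=I P2=S P3=S  mem[L2]=70
8. P3: load  L2  bus=[-]  L2: P0=S P1=I P2=S P3=S  mem[L2]=70
9. P1: load  L2  bus=[BusRd]  L2: P0=S P1=S P2=S P3=S  mem[L2]=70
10. P3: load  L2  bus=[-]  L2: P0=S P1=S P2=S P3=S  mem[L2]=70
11. P2: load  L2  bus=[-]  L2: P0=S P1=S P2=S P3=S  mem[L2]=70
12. P0: store L0 := 73  bus=[BusRdX,Flush]  L0: P0=M P1=I P2=I P3=I  mem[L0]=11
13. P2: load  L2  bus=[-]  L2: P0=S P1=S P2=S P3=S  mem[L2]=70
14. P2: store L2 := 44  bus=[BusRdX]  L2: P0=I P1=I P2=M P3=I  mem[L2]=70
15. P3: load  L2  bus=[BusRd,Flush]  L2: P0=I P1=I P2=S P3=S  mem[L2]=44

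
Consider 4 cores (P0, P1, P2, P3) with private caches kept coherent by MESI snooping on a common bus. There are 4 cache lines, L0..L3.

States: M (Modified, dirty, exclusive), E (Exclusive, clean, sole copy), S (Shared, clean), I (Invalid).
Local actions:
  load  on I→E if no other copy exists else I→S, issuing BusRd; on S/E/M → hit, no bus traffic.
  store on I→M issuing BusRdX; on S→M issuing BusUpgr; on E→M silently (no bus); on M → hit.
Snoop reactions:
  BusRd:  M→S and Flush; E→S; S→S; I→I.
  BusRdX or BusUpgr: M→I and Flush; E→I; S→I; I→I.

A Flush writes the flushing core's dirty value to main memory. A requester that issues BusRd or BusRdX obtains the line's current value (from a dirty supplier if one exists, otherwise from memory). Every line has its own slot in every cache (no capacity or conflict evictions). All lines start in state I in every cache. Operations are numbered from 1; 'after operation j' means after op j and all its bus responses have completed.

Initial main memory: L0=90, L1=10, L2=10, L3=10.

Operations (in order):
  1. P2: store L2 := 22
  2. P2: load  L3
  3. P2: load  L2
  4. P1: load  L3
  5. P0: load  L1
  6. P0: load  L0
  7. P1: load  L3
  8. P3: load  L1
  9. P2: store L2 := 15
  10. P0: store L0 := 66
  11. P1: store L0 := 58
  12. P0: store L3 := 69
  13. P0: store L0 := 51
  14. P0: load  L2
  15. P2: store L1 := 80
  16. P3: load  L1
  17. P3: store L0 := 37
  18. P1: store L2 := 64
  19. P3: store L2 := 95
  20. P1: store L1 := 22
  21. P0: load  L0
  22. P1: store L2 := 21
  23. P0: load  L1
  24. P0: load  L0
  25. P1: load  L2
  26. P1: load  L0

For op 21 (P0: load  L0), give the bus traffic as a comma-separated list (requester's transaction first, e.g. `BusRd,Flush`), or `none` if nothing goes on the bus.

1. P2: store L2 := 22  bus=[BusRdX]  L2: P0=I P1=I P2=M P3=I  mem[L2]=10
2. P2: load  L3  bus=[BusRd]  L3: P0=I P1=I P2=E P3=I  mem[L3]=10
3. P2: load  L2  bus=[-]  L2: P0=I P1=I P2=M P3=I  mem[L2]=10
4. P1: load  L3  bus=[BusRd]  L3: P0=I P1=S P2=S P3=I  mem[L3]=10
5. P0: load  L1  bus=[BusRd]  L1: P0=E P1=I P2=I P3=I  mem[L1]=10
6. P0: load  L0  bus=[BusRd]  L0: P0=E P1=I P2=I P3=I  mem[L0]=90
7. P1: load  L3  bus=[-]  L3: P0=I P1=S P2=S P3=I  mem[L3]=10
8. P3: load  L1  bus=[BusRd]  L1: P0=S P1=I P2=I P3=S  mem[L1]=10
9. P2: store L2 := 15  bus=[-]  L2: P0=I P1=I P2=M P3=I  mem[L2]=10
10. P0: store L0 := 66  bus=[-]  L0: P0=M P1=I P2=I P3=I  mem[L0]=90
11. P1: store L0 := 58  bus=[BusRdX,Flush]  L0: P0=I P1=M P2=I P3=I  mem[L0]=66
12. P0: store L3 := 69  bus=[BusRdX]  L3: P0=M P1=I P2=I P3=I  mem[L3]=10
13. P0: store L0 := 51  bus=[BusRdX,Flush]  L0: P0=M P1=I P2=I P3=I  mem[L0]=58
14. P0: load  L2  bus=[BusRd,Flush]  L2: P0=S P1=I P2=S P3=I  mem[L2]=15
15. P2: store L1 := 80  bus=[BusRdX]  L1: P0=I P1=I P2=M P3=I  mem[L1]=10
16. P3: load  L1  bus=[BusRd,Flush]  L1: P0=I P1=I P2=S P3=S  mem[L1]=80
17. P3: store L0 := 37  bus=[BusRdX,Flush]  L0: P0=I P1=I P2=I P3=M  mem[L0]=51
18. P1: store L2 := 64  bus=[BusRdX]  L2: P0=I P1=M P2=I P3=I  mem[L2]=15
19. P3: store L2 := 95  bus=[BusRdX,Flush]  L2: P0=I P1=I P2=I P3=M  mem[L2]=64
20. P1: store L1 := 22  bus=[BusRdX]  L1: P0=I P1=M P2=I P3=I  mem[L1]=80
21. P0: load  L0  bus=[BusRd,Flush]  L0: P0=S P1=I P2=I P3=S  mem[L0]=37
22. P1: store L2 := 21  bus=[BusRdX,Flush]  L2: P0=I P1=M P2=I P3=I  mem[L2]=95
23. P0: load  L1  bus=[BusRd,Flush]  L1: P0=S P1=S P2=I P3=I  mem[L1]=22
24. P0: load  L0  bus=[-]  L0: P0=S P1=I P2=I P3=S  mem[L0]=37
25. P1: load  L2  bus=[-]  L2: P0=I P1=M P2=I P3=I  mem[L2]=95
26. P1: load  L0  bus=[BusRd]  L0: P0=S P1=S P2=I P3=S  mem[L0]=37

bus = BusRd,Flush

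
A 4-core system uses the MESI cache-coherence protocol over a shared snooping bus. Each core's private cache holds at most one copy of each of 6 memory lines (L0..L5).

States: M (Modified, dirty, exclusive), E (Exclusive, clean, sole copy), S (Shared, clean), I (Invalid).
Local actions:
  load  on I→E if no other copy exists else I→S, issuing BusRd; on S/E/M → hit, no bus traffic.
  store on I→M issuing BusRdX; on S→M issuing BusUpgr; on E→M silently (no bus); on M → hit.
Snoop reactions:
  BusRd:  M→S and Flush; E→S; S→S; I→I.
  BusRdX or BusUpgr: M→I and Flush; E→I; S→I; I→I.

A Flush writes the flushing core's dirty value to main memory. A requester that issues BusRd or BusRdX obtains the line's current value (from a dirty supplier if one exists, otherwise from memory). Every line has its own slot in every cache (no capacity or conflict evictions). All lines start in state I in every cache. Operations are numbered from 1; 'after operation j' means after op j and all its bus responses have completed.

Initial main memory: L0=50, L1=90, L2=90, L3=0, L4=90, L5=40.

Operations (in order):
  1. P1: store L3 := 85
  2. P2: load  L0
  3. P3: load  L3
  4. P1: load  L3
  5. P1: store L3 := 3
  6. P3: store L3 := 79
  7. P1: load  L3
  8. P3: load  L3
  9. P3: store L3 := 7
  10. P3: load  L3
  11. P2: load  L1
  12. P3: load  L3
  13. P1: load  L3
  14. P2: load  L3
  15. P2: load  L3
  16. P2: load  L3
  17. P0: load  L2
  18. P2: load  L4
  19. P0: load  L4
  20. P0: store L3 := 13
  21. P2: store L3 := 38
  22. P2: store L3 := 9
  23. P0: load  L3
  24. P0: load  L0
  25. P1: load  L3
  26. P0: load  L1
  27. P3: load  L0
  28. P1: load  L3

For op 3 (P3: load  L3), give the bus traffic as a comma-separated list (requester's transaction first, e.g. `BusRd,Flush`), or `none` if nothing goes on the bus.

1. P1: store L3 := 85  bus=[BusRdX]  L3: P0=I P1=M P2=I P3=I  mem[L3]=0
2. P2: load  L0  bus=[BusRd]  L0: P0=I P1=I P2=E P3=I  mem[L0]=50
3. P3: load  L3  bus=[BusRd,Flush]  L3: P0=I P1=S P2=I P3=S  mem[L3]=85
4. P1: load  L3  bus=[-]  L3: P0=I P1=S P2=I P3=S  mem[L3]=85
5. P1: store L3 := 3  bus=[BusUpgr]  L3: P0=I P1=M P2=I P3=I  mem[L3]=85
6. P3: store L3 := 79  bus=[BusRdX,Flush]  L3: P0=I P1=I P2=I P3=M  mem[L3]=3
7. P1: load  L3  bus=[BusRd,Flush]  L3: P0=I P1=S P2=I P3=S  mem[L3]=79
8. P3: load  L3  bus=[-]  L3: P0=I P1=S P2=I P3=S  mem[L3]=79
9. P3: store L3 := 7  bus=[BusUpgr]  L3: P0=I P1=I P2=I P3=M  mem[L3]=79
10. P3: load  L3  bus=[-]  L3: P0=I P1=I P2=I P3=M  mem[L3]=79
11. P2: load  L1  bus=[BusRd]  L1: P0=I P1=I P2=E P3=I  mem[L1]=90
12. P3: load  L3  bus=[-]  L3: P0=I P1=I P2=I P3=M  mem[L3]=79
13. P1: load  L3  bus=[BusRd,Flush]  L3: P0=I P1=S P2=I P3=S  mem[L3]=7
14. P2: load  L3  bus=[BusRd]  L3: P0=I P1=S P2=S P3=S  mem[L3]=7
15. P2: load  L3  bus=[-]  L3: P0=I P1=S P2=S P3=S  mem[L3]=7
16. P2: load  L3  bus=[-]  L3: P0=I P1=S P2=S P3=S  mem[L3]=7
17. P0: load  L2  bus=[BusRd]  L2: P0=E P1=I P2=I P3=I  mem[L2]=90
18. P2: load  L4  bus=[BusRd]  L4: P0=I P1=I P2=E P3=I  mem[L4]=90
19. P0: load  L4  bus=[BusRd]  L4: P0=S P1=I P2=S P3=I  mem[L4]=90
20. P0: store L3 := 13  bus=[BusRdX]  L3: P0=M P1=I P2=I P3=I  mem[L3]=7
21. P2: store L3 := 38  bus=[BusRdX,Flush]  L3: P0=I P1=I P2=M P3=I  mem[L3]=13
22. P2: store L3 := 9  bus=[-]  L3: P0=I P1=I P2=M P3=I  mem[L3]=13
23. P0: load  L3  bus=[BusRd,Flush]  L3: P0=S P1=I P2=S P3=I  mem[L3]=9
24. P0: load  L0  bus=[BusRd]  L0: P0=S P1=I P2=S P3=I  mem[L0]=50
25. P1: load  L3  bus=[BusRd]  L3: P0=S P1=S P2=S P3=I  mem[L3]=9
26. P0: load  L1  bus=[BusRd]  L1: P0=S P1=I P2=S P3=I  mem[L1]=90
27. P3: load  L0  bus=[BusRd]  L0: P0=S P1=I P2=S P3=S  mem[L0]=50
28. P1: load  L3  bus=[-]  L3: P0=S P1=S P2=S P3=I  mem[L3]=9

bus = BusRd,Flush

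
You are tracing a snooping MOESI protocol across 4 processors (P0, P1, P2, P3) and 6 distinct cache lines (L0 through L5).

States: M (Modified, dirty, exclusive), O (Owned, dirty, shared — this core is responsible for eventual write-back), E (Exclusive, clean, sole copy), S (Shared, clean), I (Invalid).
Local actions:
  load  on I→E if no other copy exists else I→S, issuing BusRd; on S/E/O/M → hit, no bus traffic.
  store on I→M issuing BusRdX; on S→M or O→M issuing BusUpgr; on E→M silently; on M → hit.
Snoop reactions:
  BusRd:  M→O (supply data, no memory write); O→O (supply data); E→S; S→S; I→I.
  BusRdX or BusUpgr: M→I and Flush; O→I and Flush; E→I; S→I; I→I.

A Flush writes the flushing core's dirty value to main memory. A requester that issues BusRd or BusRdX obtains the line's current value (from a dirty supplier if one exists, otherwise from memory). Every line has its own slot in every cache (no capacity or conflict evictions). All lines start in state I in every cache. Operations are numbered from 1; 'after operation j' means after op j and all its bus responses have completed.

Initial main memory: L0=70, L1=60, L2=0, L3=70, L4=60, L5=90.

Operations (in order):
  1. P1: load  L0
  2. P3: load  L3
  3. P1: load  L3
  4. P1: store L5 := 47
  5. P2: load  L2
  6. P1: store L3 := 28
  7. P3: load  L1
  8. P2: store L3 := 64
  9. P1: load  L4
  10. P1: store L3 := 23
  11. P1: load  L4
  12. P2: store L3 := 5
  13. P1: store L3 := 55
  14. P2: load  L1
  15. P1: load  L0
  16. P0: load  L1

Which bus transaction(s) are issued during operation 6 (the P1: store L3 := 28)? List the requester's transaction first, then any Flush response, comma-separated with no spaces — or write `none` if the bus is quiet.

step 1: P1: load  L0  ⟶  IEII  (L0)  txn=BusRd  M[L0]=70
step 2: P3: load  L3  ⟶  IIIE  (L3)  txn=BusRd  M[L3]=70
step 3: P1: load  L3  ⟶  ISIS  (L3)  txn=BusRd  M[L3]=70
step 4: P1: store L5 := 47  ⟶  IMII  (L5)  txn=BusRdX  M[L5]=90
step 5: P2: load  L2  ⟶  IIEI  (L2)  txn=BusRd  M[L2]=0
step 6: P1: store L3 := 28  ⟶  IMII  (L3)  txn=BusUpgr  M[L3]=70
step 7: P3: load  L1  ⟶  IIIE  (L1)  txn=BusRd  M[L1]=60
step 8: P2: store L3 := 64  ⟶  IIMI  (L3)  txn=BusRdX+Flush  M[L3]=28
step 9: P1: load  L4  ⟶  IEII  (L4)  txn=BusRd  M[L4]=60
step 10: P1: store L3 := 23  ⟶  IMII  (L3)  txn=BusRdX+Flush  M[L3]=64
step 11: P1: load  L4  ⟶  IEII  (L4)  txn=∅  M[L4]=60
step 12: P2: store L3 := 5  ⟶  IIMI  (L3)  txn=BusRdX+Flush  M[L3]=23
step 13: P1: store L3 := 55  ⟶  IMII  (L3)  txn=BusRdX+Flush  M[L3]=5
step 14: P2: load  L1  ⟶  IISS  (L1)  txn=BusRd  M[L1]=60
step 15: P1: load  L0  ⟶  IEII  (L0)  txn=∅  M[L0]=70
step 16: P0: load  L1  ⟶  SISS  (L1)  txn=BusRd  M[L1]=60

bus = BusUpgr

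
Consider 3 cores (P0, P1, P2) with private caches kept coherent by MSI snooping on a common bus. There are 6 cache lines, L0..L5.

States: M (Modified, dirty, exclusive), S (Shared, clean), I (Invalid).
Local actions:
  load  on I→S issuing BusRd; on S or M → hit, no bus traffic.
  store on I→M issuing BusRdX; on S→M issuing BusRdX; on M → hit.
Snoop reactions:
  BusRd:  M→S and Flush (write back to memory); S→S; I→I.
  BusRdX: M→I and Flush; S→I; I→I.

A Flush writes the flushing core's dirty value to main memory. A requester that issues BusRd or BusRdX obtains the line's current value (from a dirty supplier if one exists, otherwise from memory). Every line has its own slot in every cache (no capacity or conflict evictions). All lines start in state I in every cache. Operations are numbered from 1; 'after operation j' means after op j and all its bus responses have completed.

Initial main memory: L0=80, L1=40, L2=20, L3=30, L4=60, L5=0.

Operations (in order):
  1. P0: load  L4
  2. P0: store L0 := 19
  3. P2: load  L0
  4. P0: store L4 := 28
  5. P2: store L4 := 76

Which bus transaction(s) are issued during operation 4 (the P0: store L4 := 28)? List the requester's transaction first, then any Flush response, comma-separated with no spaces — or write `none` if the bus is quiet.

1. P0: load  L4  bus=[BusRd]  L4: P0=S P1=I P2=I  mem[L4]=60
2. P0: store L0 := 19  bus=[BusRdX]  L0: P0=M P1=I P2=I  mem[L0]=80
3. P2: load  L0  bus=[BusRd,Flush]  L0: P0=S P1=I P2=S  mem[L0]=19
4. P0: store L4 := 28  bus=[BusRdX]  L4: P0=M P1=I P2=I  mem[L4]=60
5. P2: store L4 := 76  bus=[BusRdX,Flush]  L4: P0=I P1=I P2=M  mem[L4]=28

bus = BusRdX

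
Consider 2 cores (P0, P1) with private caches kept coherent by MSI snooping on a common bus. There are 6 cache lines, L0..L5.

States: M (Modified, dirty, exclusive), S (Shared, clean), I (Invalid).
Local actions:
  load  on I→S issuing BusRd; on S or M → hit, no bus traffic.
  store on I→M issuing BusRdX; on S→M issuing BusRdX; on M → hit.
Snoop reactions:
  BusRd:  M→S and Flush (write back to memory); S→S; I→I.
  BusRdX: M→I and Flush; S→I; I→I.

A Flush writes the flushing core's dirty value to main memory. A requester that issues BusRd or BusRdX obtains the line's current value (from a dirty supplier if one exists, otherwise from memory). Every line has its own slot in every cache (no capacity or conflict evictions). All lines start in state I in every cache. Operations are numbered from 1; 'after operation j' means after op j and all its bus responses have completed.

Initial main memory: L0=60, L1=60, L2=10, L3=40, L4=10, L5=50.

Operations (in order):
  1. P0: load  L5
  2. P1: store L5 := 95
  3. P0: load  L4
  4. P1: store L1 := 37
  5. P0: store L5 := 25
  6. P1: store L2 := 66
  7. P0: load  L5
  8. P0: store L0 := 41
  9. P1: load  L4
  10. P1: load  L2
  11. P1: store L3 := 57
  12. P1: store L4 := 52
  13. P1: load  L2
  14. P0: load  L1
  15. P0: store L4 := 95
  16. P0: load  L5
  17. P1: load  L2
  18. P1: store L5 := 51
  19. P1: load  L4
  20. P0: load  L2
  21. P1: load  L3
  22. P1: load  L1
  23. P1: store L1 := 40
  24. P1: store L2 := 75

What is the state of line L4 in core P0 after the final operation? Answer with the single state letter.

1. P0: load  L5  bus=[BusRd]  L5: P0=S P1=I  mem[L5]=50
2. P1: store L5 := 95  bus=[BusRdX]  L5: P0=I P1=M  mem[L5]=50
3. P0: load  L4  bus=[BusRd]  L4: P0=S P1=I  mem[L4]=10
4. P1: store L1 := 37  bus=[BusRdX]  L1: P0=I P1=M  mem[L1]=60
5. P0: store L5 := 25  bus=[BusRdX,Flush]  L5: P0=M P1=I  mem[L5]=95
6. P1: store L2 := 66  bus=[BusRdX]  L2: P0=I P1=M  mem[L2]=10
7. P0: load  L5  bus=[-]  L5: P0=M P1=I  mem[L5]=95
8. P0: store L0 := 41  bus=[BusRdX]  L0: P0=M P1=I  mem[L0]=60
9. P1: load  L4  bus=[BusRd]  L4: P0=S P1=S  mem[L4]=10
10. P1: load  L2  bus=[-]  L2: P0=I P1=M  mem[L2]=10
11. P1: store L3 := 57  bus=[BusRdX]  L3: P0=I P1=M  mem[L3]=40
12. P1: store L4 := 52  bus=[BusRdX]  L4: P0=I P1=M  mem[L4]=10
13. P1: load  L2  bus=[-]  L2: P0=I P1=M  mem[L2]=10
14. P0: load  L1  bus=[BusRd,Flush]  L1: P0=S P1=S  mem[L1]=37
15. P0: store L4 := 95  bus=[BusRdX,Flush]  L4: P0=M P1=I  mem[L4]=52
16. P0: load  L5  bus=[-]  L5: P0=M P1=I  mem[L5]=95
17. P1: load  L2  bus=[-]  L2: P0=I P1=M  mem[L2]=10
18. P1: store L5 := 51  bus=[BusRdX,Flush]  L5: P0=I P1=M  mem[L5]=25
19. P1: load  L4  bus=[BusRd,Flush]  L4: P0=S P1=S  mem[L4]=95
20. P0: load  L2  bus=[BusRd,Flush]  L2: P0=S P1=S  mem[L2]=66
21. P1: load  L3  bus=[-]  L3: P0=I P1=M  mem[L3]=40
22. P1: load  L1  bus=[-]  L1: P0=S P1=S  mem[L1]=37
23. P1: store L1 := 40  bus=[BusRdX]  L1: P0=I P1=M  mem[L1]=37
24. P1: store L2 := 75  bus=[BusRdX]  L2: P0=I P1=M  mem[L2]=66

state = S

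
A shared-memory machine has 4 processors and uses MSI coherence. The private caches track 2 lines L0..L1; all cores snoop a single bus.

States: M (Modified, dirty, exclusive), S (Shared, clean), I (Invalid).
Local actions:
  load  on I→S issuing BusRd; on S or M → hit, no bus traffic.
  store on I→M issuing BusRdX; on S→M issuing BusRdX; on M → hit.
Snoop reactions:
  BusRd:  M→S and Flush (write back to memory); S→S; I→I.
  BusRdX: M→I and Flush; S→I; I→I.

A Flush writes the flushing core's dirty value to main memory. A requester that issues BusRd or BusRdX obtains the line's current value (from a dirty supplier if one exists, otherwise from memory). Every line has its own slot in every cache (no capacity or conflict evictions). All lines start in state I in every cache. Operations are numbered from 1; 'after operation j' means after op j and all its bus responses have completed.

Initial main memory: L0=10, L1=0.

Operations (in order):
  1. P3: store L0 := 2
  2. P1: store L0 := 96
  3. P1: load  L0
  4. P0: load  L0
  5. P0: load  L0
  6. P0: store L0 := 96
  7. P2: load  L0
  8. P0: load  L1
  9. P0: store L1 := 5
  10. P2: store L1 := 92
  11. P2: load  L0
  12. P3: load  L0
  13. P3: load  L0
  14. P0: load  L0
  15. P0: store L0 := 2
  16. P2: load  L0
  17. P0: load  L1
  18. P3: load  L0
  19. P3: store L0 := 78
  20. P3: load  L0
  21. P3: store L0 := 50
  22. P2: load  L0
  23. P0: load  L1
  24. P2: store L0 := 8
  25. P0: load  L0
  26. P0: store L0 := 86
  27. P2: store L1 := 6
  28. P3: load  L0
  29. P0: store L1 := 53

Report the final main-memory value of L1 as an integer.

  op1 P3: store L0 := 2 → I/I/I/M on L0; bus BusRdX; mem=10
  op2 P1: store L0 := 96 → I/M/I/I on L0; bus BusRdX Flush; mem=2
  op3 P1: load  L0 → I/M/I/I on L0; bus (none); mem=2
  op4 P0: load  L0 → S/S/I/I on L0; bus BusRd Flush; mem=96
  op5 P0: load  L0 → S/S/I/I on L0; bus (none); mem=96
  op6 P0: store L0 := 96 → M/I/I/I on L0; bus BusRdX; mem=96
  op7 P2: load  L0 → S/I/S/I on L0; bus BusRd Flush; mem=96
  op8 P0: load  L1 → S/I/I/I on L1; bus BusRd; mem=0
  op9 P0: store L1 := 5 → M/I/I/I on L1; bus BusRdX; mem=0
  op10 P2: store L1 := 92 → I/I/M/I on L1; bus BusRdX Flush; mem=5
  op11 P2: load  L0 → S/I/S/I on L0; bus (none); mem=96
  op12 P3: load  L0 → S/I/S/S on L0; bus BusRd; mem=96
  op13 P3: load  L0 → S/I/S/S on L0; bus (none); mem=96
  op14 P0: load  L0 → S/I/S/S on L0; bus (none); mem=96
  op15 P0: store L0 := 2 → M/I/I/I on L0; bus BusRdX; mem=96
  op16 P2: load  L0 → S/I/S/I on L0; bus BusRd Flush; mem=2
  op17 P0: load  L1 → S/I/S/I on L1; bus BusRd Flush; mem=92
  op18 P3: load  L0 → S/I/S/S on L0; bus BusRd; mem=2
  op19 P3: store L0 := 78 → I/I/I/M on L0; bus BusRdX; mem=2
  op20 P3: load  L0 → I/I/I/M on L0; bus (none); mem=2
  op21 P3: store L0 := 50 → I/I/I/M on L0; bus (none); mem=2
  op22 P2: load  L0 → I/I/S/S on L0; bus BusRd Flush; mem=50
  op23 P0: load  L1 → S/I/S/I on L1; bus (none); mem=92
  op24 P2: store L0 := 8 → I/I/M/I on L0; bus BusRdX; mem=50
  op25 P0: load  L0 → S/I/S/I on L0; bus BusRd Flush; mem=8
  op26 P0: store L0 := 86 → M/I/I/I on L0; bus BusRdX; mem=8
  op27 P2: store L1 := 6 → I/I/M/I on L1; bus BusRdX; mem=92
  op28 P3: load  L0 → S/I/I/S on L0; bus BusRd Flush; mem=86
  op29 P0: store L1 := 53 → M/I/I/I on L1; bus BusRdX Flush; mem=6

memory[L1] = 6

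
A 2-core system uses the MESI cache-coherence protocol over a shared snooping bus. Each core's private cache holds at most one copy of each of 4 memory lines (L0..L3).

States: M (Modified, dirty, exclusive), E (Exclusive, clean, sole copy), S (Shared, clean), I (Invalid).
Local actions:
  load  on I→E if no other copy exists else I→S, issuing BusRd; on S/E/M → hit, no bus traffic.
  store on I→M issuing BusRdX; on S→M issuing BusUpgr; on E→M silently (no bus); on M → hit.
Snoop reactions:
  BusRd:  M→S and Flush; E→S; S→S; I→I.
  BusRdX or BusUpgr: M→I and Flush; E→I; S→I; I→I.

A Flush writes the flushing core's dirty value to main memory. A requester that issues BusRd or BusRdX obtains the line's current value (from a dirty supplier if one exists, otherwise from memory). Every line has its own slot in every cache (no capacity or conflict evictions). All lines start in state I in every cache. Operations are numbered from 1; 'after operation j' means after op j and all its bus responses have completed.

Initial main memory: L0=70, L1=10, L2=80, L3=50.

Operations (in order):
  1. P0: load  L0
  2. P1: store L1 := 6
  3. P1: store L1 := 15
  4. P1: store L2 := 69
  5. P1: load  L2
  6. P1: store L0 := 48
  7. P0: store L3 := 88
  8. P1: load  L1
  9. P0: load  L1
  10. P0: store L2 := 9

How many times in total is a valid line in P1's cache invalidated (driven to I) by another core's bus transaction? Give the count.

[1] P0: load  L0 | P0:E(70), P1:I | bus: BusRd
[2] P1: store L1 := 6 | P0:I, P1:M(6) | bus: BusRdX
[3] P1: store L1 := 15 | P0:I, P1:M(15) | bus: none
[4] P1: store L2 := 69 | P0:I, P1:M(69) | bus: BusRdX
[5] P1: load  L2 | P0:I, P1:M(69) | bus: none
[6] P1: store L0 := 48 | P0:I, P1:M(48) | bus: BusRdX
[7] P0: store L3 := 88 | P0:M(88), P1:I | bus: BusRdX
[8] P1: load  L1 | P0:I, P1:M(15) | bus: none
[9] P0: load  L1 | P0:S(15), P1:S(15) | bus: BusRd,Flush
[10] P0: store L2 := 9 | P0:M(9), P1:I | bus: BusRdX,Flush

invalidations = 1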